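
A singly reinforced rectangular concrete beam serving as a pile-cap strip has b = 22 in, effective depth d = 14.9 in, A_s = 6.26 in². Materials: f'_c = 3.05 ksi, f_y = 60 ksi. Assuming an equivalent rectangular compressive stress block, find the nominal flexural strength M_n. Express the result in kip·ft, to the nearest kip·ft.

T = A_s f_y = 6.26 × 60 = 375.6 kips.
a = T/(0.85 f'_c b) = 375.6/(0.85 × 3.05 × 22) = 6.585 in.
M_n = T(d − a/2) = 375.6 × (14.9 − 3.2925) = 4359.8 kip·in = 4359.8/12 = 363.32 kip·ft.

M_n ≈ 363 kip·ft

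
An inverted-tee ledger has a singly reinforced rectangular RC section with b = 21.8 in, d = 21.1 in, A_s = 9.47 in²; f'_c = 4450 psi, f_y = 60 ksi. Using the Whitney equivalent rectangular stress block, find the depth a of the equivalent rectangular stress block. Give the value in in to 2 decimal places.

a ≈ 6.89 in

T = A_s f_y = 9.47 × 60 = 568.2 kips.
a = T/(0.85 f'_c b) = 568.2/(0.85 × 4.45 × 21.8) = 6.89 in.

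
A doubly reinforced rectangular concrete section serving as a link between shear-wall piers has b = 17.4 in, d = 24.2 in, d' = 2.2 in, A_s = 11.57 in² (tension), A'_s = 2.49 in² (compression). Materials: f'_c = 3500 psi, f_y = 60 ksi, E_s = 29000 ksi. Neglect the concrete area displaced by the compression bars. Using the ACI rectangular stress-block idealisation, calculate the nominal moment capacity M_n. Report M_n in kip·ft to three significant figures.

Assume both steels yield.
a = (A_s − A'_s) f_y/(0.85 f'_c b) = (11.57 − 2.49) × 60/(0.85 × 3.5 × 17.4) = 10.524 in.
c = a/β₁ = 10.524/0.85 = 12.381 in; ε'_s = 0.003(c − d')/c = 0.0025 ≥ ε_y = 0.0021, so the compression steel yields.
M_n = (A_s − A'_s) f_y (d − a/2) + A'_s f_y (d − d') = 544.8 × (24.2 − 5.262) + 149.4 × (24.2 − 2.2) = 10317.4 + 3286.8 = 13604.2 kip·in = 13604.2/12 = 1133.68 kip·ft.

M_n ≈ 1130 kip·ft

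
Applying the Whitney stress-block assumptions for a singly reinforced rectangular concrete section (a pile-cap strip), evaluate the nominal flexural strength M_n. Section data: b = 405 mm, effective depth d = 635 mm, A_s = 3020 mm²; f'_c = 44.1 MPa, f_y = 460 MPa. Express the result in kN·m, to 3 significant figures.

T = A_s f_y = 3020 × 460 = 1389200 N = 1389.2 kN.
From C = T: a = T/(0.85 f'_c b) = 1389200/(0.85 × 44.1 × 405) = 91.51 mm.
M_n = T(d − a/2) = 1389.2 kN × (635 − 45.755) mm = 818.58 kN·m.

M_n ≈ 819 kN·m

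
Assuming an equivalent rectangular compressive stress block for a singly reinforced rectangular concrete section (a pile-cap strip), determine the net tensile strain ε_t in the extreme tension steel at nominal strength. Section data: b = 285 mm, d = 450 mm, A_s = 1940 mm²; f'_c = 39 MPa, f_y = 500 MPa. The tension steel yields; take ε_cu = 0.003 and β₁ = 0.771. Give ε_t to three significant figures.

ε_t ≈ 0.00714

a = A_s f_y/(0.85 f'_c b) = 102.67 mm.
β₁ = 0.771, so c = a/β₁ = 102.67/0.771 = 133.16 mm.
From the linear strain diagram with ε_cu = 0.003: ε_t = 0.003 (d − c)/c = 0.003 × (450 − 133.16)/133.16 = 0.00714.
Since ε_t ≥ 0.005, the section is tension-controlled.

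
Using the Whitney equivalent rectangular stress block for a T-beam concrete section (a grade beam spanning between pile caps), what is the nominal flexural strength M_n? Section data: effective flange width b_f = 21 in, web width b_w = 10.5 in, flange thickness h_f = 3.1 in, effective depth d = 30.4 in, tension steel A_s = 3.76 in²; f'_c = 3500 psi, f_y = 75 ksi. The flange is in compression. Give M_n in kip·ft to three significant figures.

M_n ≈ 656 kip·ft

Tension: T = A_s f_y = 3.76 × 75 = 282 kips.
Try a within the flange: a = T/(0.85 f'_c b_f) = 282/(0.85 × 3.5 × 21) = 4.514 in.
a = 4.514 > h_f = 3.1 in: the block extends into the web. Split into flange-overhang and web parts.
C_f = 0.85 f'_c (b_f − b_w) h_f = 0.85 × 3.5 × (21 − 10.5) × 3.1 = 96.8 kips.
Remaining web compression depth: a_w = (T − C_f)/(0.85 f'_c b_w) = (282 − 96.8)/(0.85 × 3.5 × 10.5) = 5.929 in.
M_n = C_f(d − h_f/2) + (T − C_f)(d − a_w/2) = 96.8 × (30.4 − 1.55) + 185.2 × (30.4 − 2.9645) = 2792.7 + 5081.1 = 7873.8 kip·in.
M_n = 7873.8/12 = 656.15 kip·ft.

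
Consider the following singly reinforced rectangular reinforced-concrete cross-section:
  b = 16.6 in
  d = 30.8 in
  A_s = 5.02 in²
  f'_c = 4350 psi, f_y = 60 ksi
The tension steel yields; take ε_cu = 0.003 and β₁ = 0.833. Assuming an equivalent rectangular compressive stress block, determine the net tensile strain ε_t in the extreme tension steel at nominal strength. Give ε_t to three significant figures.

a = A_s f_y/(0.85 f'_c b) = 4.907 in.
β₁ = 0.833, so c = a/β₁ = 4.907/0.833 = 5.891 in.
From the linear strain diagram with ε_cu = 0.003: ε_t = 0.003 (d − c)/c = 0.003 × (30.8 − 5.891)/5.891 = 0.0127.
Since ε_t ≥ 0.005, the section is tension-controlled.

ε_t ≈ 0.0127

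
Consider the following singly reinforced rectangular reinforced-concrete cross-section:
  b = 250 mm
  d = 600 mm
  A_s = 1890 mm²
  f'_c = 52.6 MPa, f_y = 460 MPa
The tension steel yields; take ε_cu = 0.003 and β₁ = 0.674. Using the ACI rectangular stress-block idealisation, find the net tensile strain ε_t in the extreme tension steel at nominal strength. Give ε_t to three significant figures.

ε_t ≈ 0.0126

a = A_s f_y/(0.85 f'_c b) = 77.78 mm.
β₁ = 0.674, so c = a/β₁ = 77.78/0.674 = 115.40 mm.
From the linear strain diagram with ε_cu = 0.003: ε_t = 0.003 (d − c)/c = 0.003 × (600 − 115.40)/115.40 = 0.0126.
Since ε_t ≥ 0.005, the section is tension-controlled.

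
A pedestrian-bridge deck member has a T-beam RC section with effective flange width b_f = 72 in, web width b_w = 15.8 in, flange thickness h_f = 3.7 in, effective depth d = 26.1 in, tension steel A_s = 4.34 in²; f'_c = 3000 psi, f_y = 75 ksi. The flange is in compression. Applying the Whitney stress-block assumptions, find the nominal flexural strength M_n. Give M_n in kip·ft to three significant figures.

Tension: T = A_s f_y = 4.34 × 75 = 325.5 kips.
Try a within the flange: a = T/(0.85 f'_c b_f) = 325.5/(0.85 × 3 × 72) = 1.773 in.
Since a = 1.773 ≤ h_f = 3.7 in, the stress block lies entirely in the flange; analyse as a rectangular beam of width b_f.
M_n = T(d − a/2) = 325.5 × (26.1 − 0.8865) = 8207.0 kip·in.
M_n = 8207.0/12 = 683.92 kip·ft.

M_n ≈ 684 kip·ft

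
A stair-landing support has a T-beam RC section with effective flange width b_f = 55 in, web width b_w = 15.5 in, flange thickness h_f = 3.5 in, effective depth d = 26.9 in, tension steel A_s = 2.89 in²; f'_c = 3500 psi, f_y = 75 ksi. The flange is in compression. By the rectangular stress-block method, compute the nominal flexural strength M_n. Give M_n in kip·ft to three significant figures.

Tension: T = A_s f_y = 2.89 × 75 = 216.75 kips.
Try a within the flange: a = T/(0.85 f'_c b_f) = 216.75/(0.85 × 3.5 × 55) = 1.325 in.
Since a = 1.325 ≤ h_f = 3.5 in, the stress block lies entirely in the flange; analyse as a rectangular beam of width b_f.
M_n = T(d − a/2) = 216.75 × (26.9 − 0.6625) = 5687.0 kip·in.
M_n = 5687.0/12 = 473.92 kip·ft.

M_n ≈ 474 kip·ft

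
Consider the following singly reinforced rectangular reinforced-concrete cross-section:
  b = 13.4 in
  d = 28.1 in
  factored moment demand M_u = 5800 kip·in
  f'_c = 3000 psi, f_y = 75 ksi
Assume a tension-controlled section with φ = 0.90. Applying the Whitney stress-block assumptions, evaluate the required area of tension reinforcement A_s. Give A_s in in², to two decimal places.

A_s ≈ 3.55 in²

M_n = M_u/φ = 5800/0.90 = 6444.44 kip·in.
From M_n = 0.85 f'_c a b (d − a/2):
a = d − √(d² − 2M_n/(0.85 f'_c b)) = 28.1 − √(28.1² − 2 × 6444.44/(0.85 × 3 × 13.4)) = 7.792 in.
A_s = 0.85 f'_c a b / f_y = 0.85 × 3 × 7.792 × 13.4 / 75 = 3.550 in².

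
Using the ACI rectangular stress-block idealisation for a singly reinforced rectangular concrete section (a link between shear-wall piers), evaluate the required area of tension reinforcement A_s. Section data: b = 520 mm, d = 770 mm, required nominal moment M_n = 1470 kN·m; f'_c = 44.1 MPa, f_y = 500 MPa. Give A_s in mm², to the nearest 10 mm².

With M_n = 0.85 f'_c a b (d − a/2), solve the quadratic for a:
a = d − √(d² − 2M_n/(0.85 f'_c b)) = 770 − √(770² − 2 × 1470×10⁶/(0.85 × 44.1 × 520)) = 105.12 mm.
A_s = 0.85 f'_c a b / f_y = 0.85 × 44.1 × 105.12 × 520 / 500 = 4098.0 mm².

A_s ≈ 4100 mm²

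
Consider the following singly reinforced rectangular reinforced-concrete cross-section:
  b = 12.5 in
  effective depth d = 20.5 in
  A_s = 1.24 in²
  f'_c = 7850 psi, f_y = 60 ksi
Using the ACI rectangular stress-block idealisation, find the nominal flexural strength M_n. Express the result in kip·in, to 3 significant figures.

M_n ≈ 1490 kip·in

T = A_s f_y = 1.24 × 60 = 74.4 kips.
a = T/(0.85 f'_c b) = 74.4/(0.85 × 7.85 × 12.5) = 0.892 in.
M_n = T(d − a/2) = 74.4 × (20.5 − 0.446) = 1492.0 kip·in.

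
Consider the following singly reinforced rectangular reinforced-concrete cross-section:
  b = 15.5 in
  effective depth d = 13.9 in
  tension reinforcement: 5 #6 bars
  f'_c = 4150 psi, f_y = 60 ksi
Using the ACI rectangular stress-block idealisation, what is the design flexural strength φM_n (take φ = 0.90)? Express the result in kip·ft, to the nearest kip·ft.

A_s = 5 × 0.44 = 2.2 in².
T = A_s f_y = 2.2 × 60 = 132 kips.
a = T/(0.85 f'_c b) = 132/(0.85 × 4.15 × 15.5) = 2.414 in.
M_n = T(d − a/2) = 132 × (13.9 − 1.207) = 1675.5 kip·in = 1675.5/12 = 139.63 kip·ft.
φM_n = 0.90 × 139.63 = 125.67 kip·ft.

φM_n ≈ 126 kip·ft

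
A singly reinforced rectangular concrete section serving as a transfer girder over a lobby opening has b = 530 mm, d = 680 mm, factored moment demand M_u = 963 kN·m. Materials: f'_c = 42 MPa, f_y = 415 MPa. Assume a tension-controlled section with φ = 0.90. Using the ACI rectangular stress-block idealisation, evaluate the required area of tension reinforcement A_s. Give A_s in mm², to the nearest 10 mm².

M_n = M_u/φ = 963/0.90 = 1070 kN·m.
With M_n = 0.85 f'_c a b (d − a/2), solve the quadratic for a:
a = d − √(d² − 2M_n/(0.85 f'_c b)) = 680 − √(680² − 2 × 1070×10⁶/(0.85 × 42 × 530)) = 88.99 mm.
A_s = 0.85 f'_c a b / f_y = 0.85 × 42 × 88.99 × 530 / 415 = 4057.3 mm².

A_s ≈ 4060 mm²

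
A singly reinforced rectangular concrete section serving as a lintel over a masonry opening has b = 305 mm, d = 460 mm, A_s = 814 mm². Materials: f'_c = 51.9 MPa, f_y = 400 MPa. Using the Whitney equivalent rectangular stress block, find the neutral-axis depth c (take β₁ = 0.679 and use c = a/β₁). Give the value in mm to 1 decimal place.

c ≈ 35.6 mm

T = A_s f_y = 814 × 400 = 325600 N = 325.6 kN.
Setting C = 0.85 f'_c a b equal to T: a = 325600/(0.85 × 51.9 × 305) = 24.199 mm.
With β₁ = 0.679, c = a/β₁ = 24.199/0.679 = 35.6 mm.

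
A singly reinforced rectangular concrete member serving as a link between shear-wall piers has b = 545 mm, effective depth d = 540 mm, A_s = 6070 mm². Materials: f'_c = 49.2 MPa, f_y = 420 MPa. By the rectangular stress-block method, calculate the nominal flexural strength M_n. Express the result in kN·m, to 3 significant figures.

M_n ≈ 1230 kN·m

T = A_s f_y = 6070 × 420 = 2549400 N = 2549.4 kN.
From C = T: a = T/(0.85 f'_c b) = 2549400/(0.85 × 49.2 × 545) = 111.86 mm.
M_n = T(d − a/2) = 2549.4 kN × (540 − 55.93) mm = 1234.09 kN·m.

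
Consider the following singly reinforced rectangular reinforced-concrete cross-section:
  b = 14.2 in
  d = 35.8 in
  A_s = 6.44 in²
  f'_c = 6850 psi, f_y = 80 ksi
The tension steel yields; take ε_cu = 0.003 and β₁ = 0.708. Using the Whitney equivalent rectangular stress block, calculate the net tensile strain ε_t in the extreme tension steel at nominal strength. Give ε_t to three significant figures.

a = A_s f_y/(0.85 f'_c b) = 6.231 in.
β₁ = 0.708, so c = a/β₁ = 6.231/0.708 = 8.801 in.
From the linear strain diagram with ε_cu = 0.003: ε_t = 0.003 (d − c)/c = 0.003 × (35.8 − 8.801)/8.801 = 0.00920.
Since ε_t ≥ 0.005, the section is tension-controlled.

ε_t ≈ 0.00920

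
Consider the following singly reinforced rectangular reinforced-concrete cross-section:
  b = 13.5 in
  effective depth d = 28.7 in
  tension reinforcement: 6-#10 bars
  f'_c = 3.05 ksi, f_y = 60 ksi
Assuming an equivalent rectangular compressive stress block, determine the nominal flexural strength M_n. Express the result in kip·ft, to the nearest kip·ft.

A_s = 6 × 1.27 = 7.62 in².
T = A_s f_y = 7.62 × 60 = 457.2 kips.
a = T/(0.85 f'_c b) = 457.2/(0.85 × 3.05 × 13.5) = 13.063 in.
M_n = T(d − a/2) = 457.2 × (28.7 − 6.5315) = 10135.4 kip·in = 10135.4/12 = 844.62 kip·ft.

M_n ≈ 845 kip·ft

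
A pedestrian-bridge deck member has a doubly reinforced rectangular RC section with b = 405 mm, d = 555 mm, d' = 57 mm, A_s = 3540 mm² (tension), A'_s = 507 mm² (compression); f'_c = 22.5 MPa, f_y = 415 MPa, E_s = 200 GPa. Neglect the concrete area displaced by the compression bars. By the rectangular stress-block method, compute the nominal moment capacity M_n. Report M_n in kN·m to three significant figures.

Assume both tension and compression steel yield.
Net tension couple steel: A_s − A'_s = 3033 mm².
a = (A_s − A'_s) f_y / (0.85 f'_c b) = 1258695/(0.85 × 22.5 × 405) = 162.50 mm.
c = a/β₁ = 162.50/0.85 = 191.18 mm; ε'_s = 0.003(c − d')/c = 0.0021 ≥ f_y/E_s = 0.0021, so compression steel does yield.
M_n = (A_s − A'_s) f_y (d − a/2) + A'_s f_y (d − d') = [1258695 × (555 − 81.25) + 210405 × (555 − 57)] × 10⁻⁶ = 596.31 + 104.78 = 701.09 kN·m.

M_n ≈ 701 kN·m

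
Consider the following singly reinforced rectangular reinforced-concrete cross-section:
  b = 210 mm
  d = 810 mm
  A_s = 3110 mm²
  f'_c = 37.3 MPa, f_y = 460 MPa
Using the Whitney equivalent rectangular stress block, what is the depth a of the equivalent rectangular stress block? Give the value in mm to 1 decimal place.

a ≈ 214.9 mm

T = A_s f_y = 3110 × 460 = 1430600 N = 1430.6 kN.
Setting C = 0.85 f'_c a b equal to T: a = 1430600/(0.85 × 37.3 × 210) = 214.9 mm.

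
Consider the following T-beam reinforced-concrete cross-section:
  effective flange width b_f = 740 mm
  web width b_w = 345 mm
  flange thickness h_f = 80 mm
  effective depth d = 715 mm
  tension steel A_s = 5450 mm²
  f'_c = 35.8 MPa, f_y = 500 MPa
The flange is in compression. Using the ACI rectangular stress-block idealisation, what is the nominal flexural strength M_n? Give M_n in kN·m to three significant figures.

Tension: T = A_s f_y = 5450 × 500 = 2725000 N.
Try a within the flange: a = T/(0.85 f'_c b_f) = 2725000/(0.85 × 35.8 × 740) = 121.01 mm.
a = 121.01 > h_f = 80 mm: the block extends into the web. Split into flange-overhang and web parts.
C_f = 0.85 f'_c (b_f − b_w) h_f = 0.85 × 35.8 × (740 − 345) × 80 = 961588 N.
Remaining web compression depth: a_w = (T − C_f)/(0.85 f'_c b_w) = (2725000 − 961588)/(0.85 × 35.8 × 345) = 167.97 mm.
M_n = C_f(d − h_f/2) + (T − C_f)(d − a_w/2) = 961588 × (715 − 40) + 1763412 × (715 − 83.985) = 649.07 + 1112.74 = 1761.81 × 10⁶ N·mm.
M_n = 1761.81 kN·m.

M_n ≈ 1760 kN·m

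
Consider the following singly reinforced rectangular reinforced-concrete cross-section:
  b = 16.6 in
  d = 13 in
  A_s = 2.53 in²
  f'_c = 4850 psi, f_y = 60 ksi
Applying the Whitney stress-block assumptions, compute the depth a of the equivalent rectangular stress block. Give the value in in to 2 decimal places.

T = A_s f_y = 2.53 × 60 = 151.8 kips.
a = T/(0.85 f'_c b) = 151.8/(0.85 × 4.85 × 16.6) = 2.22 in.

a ≈ 2.22 in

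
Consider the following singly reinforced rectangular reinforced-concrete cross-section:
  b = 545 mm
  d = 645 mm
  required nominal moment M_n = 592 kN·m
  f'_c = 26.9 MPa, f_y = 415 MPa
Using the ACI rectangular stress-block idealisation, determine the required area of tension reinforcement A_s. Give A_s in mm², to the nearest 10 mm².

A_s ≈ 2350 mm²

With M_n = 0.85 f'_c a b (d − a/2), solve the quadratic for a:
a = d − √(d² − 2M_n/(0.85 f'_c b)) = 645 − √(645² − 2 × 592×10⁶/(0.85 × 26.9 × 545)) = 78.42 mm.
A_s = 0.85 f'_c a b / f_y = 0.85 × 26.9 × 78.42 × 545 / 415 = 2354.8 mm².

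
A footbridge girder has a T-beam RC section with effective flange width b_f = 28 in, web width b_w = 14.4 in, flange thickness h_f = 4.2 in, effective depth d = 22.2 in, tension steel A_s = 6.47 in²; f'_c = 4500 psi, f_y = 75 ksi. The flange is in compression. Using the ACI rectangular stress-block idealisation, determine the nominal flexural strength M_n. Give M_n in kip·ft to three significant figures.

M_n ≈ 806 kip·ft

Tension: T = A_s f_y = 6.47 × 75 = 485.25 kips.
Try a within the flange: a = T/(0.85 f'_c b_f) = 485.25/(0.85 × 4.5 × 28) = 4.531 in.
a = 4.531 > h_f = 4.2 in: the block extends into the web. Split into flange-overhang and web parts.
C_f = 0.85 f'_c (b_f − b_w) h_f = 0.85 × 4.5 × (28 − 14.4) × 4.2 = 218.5 kips.
Remaining web compression depth: a_w = (T − C_f)/(0.85 f'_c b_w) = (485.25 − 218.5)/(0.85 × 4.5 × 14.4) = 4.843 in.
M_n = C_f(d − h_f/2) + (T − C_f)(d − a_w/2) = 218.5 × (22.2 − 2.1) + 266.75 × (22.2 − 2.4215) = 4391.9 + 5275.9 = 9667.8 kip·in.
M_n = 9667.8/12 = 805.65 kip·ft.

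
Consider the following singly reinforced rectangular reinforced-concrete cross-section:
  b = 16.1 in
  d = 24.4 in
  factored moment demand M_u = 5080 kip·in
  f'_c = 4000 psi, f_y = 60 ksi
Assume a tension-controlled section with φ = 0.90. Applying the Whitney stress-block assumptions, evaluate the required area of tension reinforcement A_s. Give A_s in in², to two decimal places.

A_s ≈ 4.26 in²

M_n = M_u/φ = 5080/0.90 = 5644.44 kip·in.
From M_n = 0.85 f'_c a b (d − a/2):
a = d − √(d² − 2M_n/(0.85 f'_c b)) = 24.4 − √(24.4² − 2 × 5644.44/(0.85 × 4 × 16.1)) = 4.674 in.
A_s = 0.85 f'_c a b / f_y = 0.85 × 4 × 4.674 × 16.1 / 60 = 4.264 in².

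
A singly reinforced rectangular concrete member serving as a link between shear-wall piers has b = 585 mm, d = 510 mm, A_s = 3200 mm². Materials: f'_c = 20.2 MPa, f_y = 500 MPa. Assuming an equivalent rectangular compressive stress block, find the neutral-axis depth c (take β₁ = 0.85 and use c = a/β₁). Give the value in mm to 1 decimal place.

T = A_s f_y = 3200 × 500 = 1600000 N = 1600 kN.
Setting C = 0.85 f'_c a b equal to T: a = 1600000/(0.85 × 20.2 × 585) = 159.292 mm.
With β₁ = 0.85, c = a/β₁ = 159.292/0.85 = 187.4 mm.

c ≈ 187.4 mm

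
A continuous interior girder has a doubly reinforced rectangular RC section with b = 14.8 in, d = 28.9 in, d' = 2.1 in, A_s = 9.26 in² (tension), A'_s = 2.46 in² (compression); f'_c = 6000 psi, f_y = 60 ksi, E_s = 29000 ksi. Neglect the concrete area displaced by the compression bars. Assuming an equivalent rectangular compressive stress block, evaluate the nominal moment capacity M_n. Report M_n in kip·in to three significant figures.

Assume both steels yield.
a = (A_s − A'_s) f_y/(0.85 f'_c b) = (9.26 − 2.46) × 60/(0.85 × 6 × 14.8) = 5.405 in.
c = a/β₁ = 5.405/0.75 = 7.207 in; ε'_s = 0.003(c − d')/c = 0.0021 ≥ ε_y = 0.0021, so the compression steel yields.
M_n = (A_s − A'_s) f_y (d − a/2) + A'_s f_y (d − d') = 408 × (28.9 − 2.7025) + 147.6 × (28.9 − 2.1) = 10688.6 + 3955.7 = 14644.3 kip·in.

M_n ≈ 14600 kip·in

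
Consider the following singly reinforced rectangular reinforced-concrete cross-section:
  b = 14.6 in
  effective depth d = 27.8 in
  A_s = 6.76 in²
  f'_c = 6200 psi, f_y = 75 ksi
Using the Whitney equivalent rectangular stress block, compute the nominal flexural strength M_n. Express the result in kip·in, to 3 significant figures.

M_n ≈ 12400 kip·in

T = A_s f_y = 6.76 × 75 = 507 kips.
a = T/(0.85 f'_c b) = 507/(0.85 × 6.2 × 14.6) = 6.589 in.
M_n = T(d − a/2) = 507 × (27.8 − 3.2945) = 12424.3 kip·in.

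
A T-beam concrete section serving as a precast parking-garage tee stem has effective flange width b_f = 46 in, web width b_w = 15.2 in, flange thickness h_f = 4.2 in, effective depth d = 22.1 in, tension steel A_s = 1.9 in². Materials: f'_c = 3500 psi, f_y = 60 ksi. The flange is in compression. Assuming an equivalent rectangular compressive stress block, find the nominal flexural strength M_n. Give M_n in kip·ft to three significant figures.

Tension: T = A_s f_y = 1.9 × 60 = 114 kips.
Try a within the flange: a = T/(0.85 f'_c b_f) = 114/(0.85 × 3.5 × 46) = 0.833 in.
Since a = 0.833 ≤ h_f = 4.2 in, the stress block lies entirely in the flange; analyse as a rectangular beam of width b_f.
M_n = T(d − a/2) = 114 × (22.1 − 0.4165) = 2471.9 kip·in.
M_n = 2471.9/12 = 205.99 kip·ft.

M_n ≈ 206 kip·ft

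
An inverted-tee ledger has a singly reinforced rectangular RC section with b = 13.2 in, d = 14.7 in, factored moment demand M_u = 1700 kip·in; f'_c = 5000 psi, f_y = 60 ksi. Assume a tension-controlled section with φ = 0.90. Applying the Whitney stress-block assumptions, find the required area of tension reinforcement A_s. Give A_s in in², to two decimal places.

M_n = M_u/φ = 1700/0.90 = 1888.89 kip·in.
From M_n = 0.85 f'_c a b (d − a/2):
a = d − √(d² − 2M_n/(0.85 f'_c b)) = 14.7 − √(14.7² − 2 × 1888.89/(0.85 × 5 × 13.2)) = 2.504 in.
A_s = 0.85 f'_c a b / f_y = 0.85 × 5 × 2.504 × 13.2 / 60 = 2.341 in².

A_s ≈ 2.34 in²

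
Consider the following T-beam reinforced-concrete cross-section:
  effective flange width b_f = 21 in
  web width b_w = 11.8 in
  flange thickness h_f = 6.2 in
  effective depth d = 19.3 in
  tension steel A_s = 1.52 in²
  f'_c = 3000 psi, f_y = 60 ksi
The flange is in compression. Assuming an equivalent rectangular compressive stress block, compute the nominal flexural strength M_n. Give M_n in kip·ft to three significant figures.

Tension: T = A_s f_y = 1.52 × 60 = 91.2 kips.
Try a within the flange: a = T/(0.85 f'_c b_f) = 91.2/(0.85 × 3 × 21) = 1.703 in.
Since a = 1.703 ≤ h_f = 6.2 in, the stress block lies entirely in the flange; analyse as a rectangular beam of width b_f.
M_n = T(d − a/2) = 91.2 × (19.3 − 0.8515) = 1682.5 kip·in.
M_n = 1682.5/12 = 140.21 kip·ft.

M_n ≈ 140 kip·ft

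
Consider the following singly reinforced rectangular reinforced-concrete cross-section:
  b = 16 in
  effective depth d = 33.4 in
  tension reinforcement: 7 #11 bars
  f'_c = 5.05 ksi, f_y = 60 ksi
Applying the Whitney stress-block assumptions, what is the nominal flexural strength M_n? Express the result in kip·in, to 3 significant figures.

M_n ≈ 18800 kip·in

A_s = 7 × 1.56 = 10.92 in².
T = A_s f_y = 10.92 × 60 = 655.2 kips.
a = T/(0.85 f'_c b) = 655.2/(0.85 × 5.05 × 16) = 9.540 in.
M_n = T(d − a/2) = 655.2 × (33.4 − 4.77) = 18758.4 kip·in.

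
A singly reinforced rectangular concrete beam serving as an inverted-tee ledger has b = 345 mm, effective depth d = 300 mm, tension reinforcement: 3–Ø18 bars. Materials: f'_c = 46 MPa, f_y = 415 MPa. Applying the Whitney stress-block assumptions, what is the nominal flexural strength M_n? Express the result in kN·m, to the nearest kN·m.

M_n ≈ 91 kN·m

A_s = 3 × 254 = 762 mm².
T = A_s f_y = 762 × 415 = 316230 N = 316.23 kN.
From C = T: a = T/(0.85 f'_c b) = 316230/(0.85 × 46 × 345) = 23.44 mm.
M_n = T(d − a/2) = 316.23 kN × (300 − 11.72) mm = 91.16 kN·m.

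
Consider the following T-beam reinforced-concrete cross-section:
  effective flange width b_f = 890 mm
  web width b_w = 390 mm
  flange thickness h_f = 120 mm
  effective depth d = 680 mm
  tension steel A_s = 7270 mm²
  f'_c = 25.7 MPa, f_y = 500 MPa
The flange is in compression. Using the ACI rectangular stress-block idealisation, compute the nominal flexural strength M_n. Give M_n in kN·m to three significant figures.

M_n ≈ 2080 kN·m

Tension: T = A_s f_y = 7270 × 500 = 3635000 N.
Try a within the flange: a = T/(0.85 f'_c b_f) = 3635000/(0.85 × 25.7 × 890) = 186.97 mm.
a = 186.97 > h_f = 120 mm: the block extends into the web. Split into flange-overhang and web parts.
C_f = 0.85 f'_c (b_f − b_w) h_f = 0.85 × 25.7 × (890 − 390) × 120 = 1310700 N.
Remaining web compression depth: a_w = (T − C_f)/(0.85 f'_c b_w) = (3635000 − 1310700)/(0.85 × 25.7 × 390) = 272.82 mm.
M_n = C_f(d − h_f/2) + (T − C_f)(d − a_w/2) = 1310700 × (680 − 60) + 2324300 × (680 − 136.41) = 812.63 + 1263.47 = 2076.10 × 10⁶ N·mm.
M_n = 2076.10 kN·m.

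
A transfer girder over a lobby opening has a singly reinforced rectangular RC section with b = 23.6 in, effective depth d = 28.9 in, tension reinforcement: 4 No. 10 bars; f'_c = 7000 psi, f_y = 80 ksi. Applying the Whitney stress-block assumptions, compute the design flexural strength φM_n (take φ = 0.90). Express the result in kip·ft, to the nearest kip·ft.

A_s = 4 × 1.27 = 5.08 in².
T = A_s f_y = 5.08 × 80 = 406.4 kips.
a = T/(0.85 f'_c b) = 406.4/(0.85 × 7 × 23.6) = 2.894 in.
M_n = T(d − a/2) = 406.4 × (28.9 − 1.447) = 11156.9 kip·in = 11156.9/12 = 929.74 kip·ft.
φM_n = 0.90 × 929.74 = 836.77 kip·ft.

φM_n ≈ 837 kip·ft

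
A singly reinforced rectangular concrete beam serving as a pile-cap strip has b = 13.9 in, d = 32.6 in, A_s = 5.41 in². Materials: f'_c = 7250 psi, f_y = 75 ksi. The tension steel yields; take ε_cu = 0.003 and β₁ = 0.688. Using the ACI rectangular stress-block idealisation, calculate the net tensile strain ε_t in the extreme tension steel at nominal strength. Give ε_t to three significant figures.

ε_t ≈ 0.0112

a = A_s f_y/(0.85 f'_c b) = 4.737 in.
β₁ = 0.688, so c = a/β₁ = 4.737/0.688 = 6.885 in.
From the linear strain diagram with ε_cu = 0.003: ε_t = 0.003 (d − c)/c = 0.003 × (32.6 − 6.885)/6.885 = 0.0112.
Since ε_t ≥ 0.005, the section is tension-controlled.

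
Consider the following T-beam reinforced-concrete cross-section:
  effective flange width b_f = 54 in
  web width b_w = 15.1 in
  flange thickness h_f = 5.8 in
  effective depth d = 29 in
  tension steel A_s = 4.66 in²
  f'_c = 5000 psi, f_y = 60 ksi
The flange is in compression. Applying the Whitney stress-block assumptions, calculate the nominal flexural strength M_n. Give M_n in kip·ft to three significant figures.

M_n ≈ 662 kip·ft

Tension: T = A_s f_y = 4.66 × 60 = 279.6 kips.
Try a within the flange: a = T/(0.85 f'_c b_f) = 279.6/(0.85 × 5 × 54) = 1.218 in.
Since a = 1.218 ≤ h_f = 5.8 in, the stress block lies entirely in the flange; analyse as a rectangular beam of width b_f.
M_n = T(d − a/2) = 279.6 × (29 − 0.609) = 7938.1 kip·in.
M_n = 7938.1/12 = 661.51 kip·ft.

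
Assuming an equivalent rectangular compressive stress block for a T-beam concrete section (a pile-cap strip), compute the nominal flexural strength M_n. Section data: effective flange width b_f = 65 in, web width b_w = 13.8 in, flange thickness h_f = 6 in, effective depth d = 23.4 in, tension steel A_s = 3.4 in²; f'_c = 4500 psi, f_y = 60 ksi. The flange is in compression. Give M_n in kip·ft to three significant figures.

M_n ≈ 391 kip·ft

Tension: T = A_s f_y = 3.4 × 60 = 204 kips.
Try a within the flange: a = T/(0.85 f'_c b_f) = 204/(0.85 × 4.5 × 65) = 0.821 in.
Since a = 0.821 ≤ h_f = 6 in, the stress block lies entirely in the flange; analyse as a rectangular beam of width b_f.
M_n = T(d − a/2) = 204 × (23.4 − 0.4105) = 4689.9 kip·in.
M_n = 4689.9/12 = 390.83 kip·ft.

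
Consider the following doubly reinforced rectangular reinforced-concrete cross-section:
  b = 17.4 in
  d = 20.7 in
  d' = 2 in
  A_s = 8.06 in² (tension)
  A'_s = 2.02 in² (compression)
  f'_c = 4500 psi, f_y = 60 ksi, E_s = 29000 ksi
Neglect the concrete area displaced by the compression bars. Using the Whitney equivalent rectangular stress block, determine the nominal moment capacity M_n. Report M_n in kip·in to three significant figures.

M_n ≈ 8780 kip·in

Assume both steels yield.
a = (A_s − A'_s) f_y/(0.85 f'_c b) = (8.06 − 2.02) × 60/(0.85 × 4.5 × 17.4) = 5.445 in.
c = a/β₁ = 5.445/0.825 = 6.600 in; ε'_s = 0.003(c − d')/c = 0.0021 ≥ ε_y = 0.0021, so the compression steel yields.
M_n = (A_s − A'_s) f_y (d − a/2) + A'_s f_y (d − d') = 362.4 × (20.7 − 2.7225) + 121.2 × (20.7 − 2) = 6515.0 + 2266.4 = 8781.4 kip·in.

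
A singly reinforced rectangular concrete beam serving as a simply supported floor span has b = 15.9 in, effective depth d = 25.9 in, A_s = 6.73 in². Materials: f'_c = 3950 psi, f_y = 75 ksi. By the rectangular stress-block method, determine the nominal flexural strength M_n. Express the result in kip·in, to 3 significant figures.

T = A_s f_y = 6.73 × 75 = 504.75 kips.
a = T/(0.85 f'_c b) = 504.75/(0.85 × 3.95 × 15.9) = 9.455 in.
M_n = T(d − a/2) = 504.75 × (25.9 − 4.7275) = 10686.8 kip·in.

M_n ≈ 10700 kip·in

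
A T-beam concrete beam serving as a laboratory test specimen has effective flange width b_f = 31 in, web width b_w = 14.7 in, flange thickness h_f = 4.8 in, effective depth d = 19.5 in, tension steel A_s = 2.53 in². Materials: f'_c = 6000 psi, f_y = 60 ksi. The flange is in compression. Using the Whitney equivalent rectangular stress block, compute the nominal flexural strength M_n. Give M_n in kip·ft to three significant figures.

Tension: T = A_s f_y = 2.53 × 60 = 151.8 kips.
Try a within the flange: a = T/(0.85 f'_c b_f) = 151.8/(0.85 × 6 × 31) = 0.960 in.
Since a = 0.960 ≤ h_f = 4.8 in, the stress block lies entirely in the flange; analyse as a rectangular beam of width b_f.
M_n = T(d − a/2) = 151.8 × (19.5 − 0.48) = 2887.2 kip·in.
M_n = 2887.2/12 = 240.60 kip·ft.

M_n ≈ 241 kip·ft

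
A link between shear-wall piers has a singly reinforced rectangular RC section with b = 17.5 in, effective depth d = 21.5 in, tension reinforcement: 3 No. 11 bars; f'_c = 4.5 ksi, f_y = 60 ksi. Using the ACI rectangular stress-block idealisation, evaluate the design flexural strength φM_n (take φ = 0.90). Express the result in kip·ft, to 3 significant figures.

A_s = 3 × 1.56 = 4.68 in².
T = A_s f_y = 4.68 × 60 = 280.8 kips.
a = T/(0.85 f'_c b) = 280.8/(0.85 × 4.5 × 17.5) = 4.195 in.
M_n = T(d − a/2) = 280.8 × (21.5 − 2.0975) = 5448.2 kip·in = 5448.2/12 = 454.02 kip·ft.
φM_n = 0.90 × 454.02 = 408.62 kip·ft.

φM_n ≈ 409 kip·ft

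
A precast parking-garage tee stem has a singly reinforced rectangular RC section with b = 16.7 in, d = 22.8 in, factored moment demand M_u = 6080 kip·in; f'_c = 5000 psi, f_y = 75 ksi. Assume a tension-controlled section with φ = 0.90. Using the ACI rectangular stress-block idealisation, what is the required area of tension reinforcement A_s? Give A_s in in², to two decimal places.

M_n = M_u/φ = 6080/0.90 = 6755.56 kip·in.
From M_n = 0.85 f'_c a b (d − a/2):
a = d − √(d² − 2M_n/(0.85 f'_c b)) = 22.8 − √(22.8² − 2 × 6755.56/(0.85 × 5 × 16.7)) = 4.649 in.
A_s = 0.85 f'_c a b / f_y = 0.85 × 5 × 4.649 × 16.7 / 75 = 4.400 in².

A_s ≈ 4.40 in²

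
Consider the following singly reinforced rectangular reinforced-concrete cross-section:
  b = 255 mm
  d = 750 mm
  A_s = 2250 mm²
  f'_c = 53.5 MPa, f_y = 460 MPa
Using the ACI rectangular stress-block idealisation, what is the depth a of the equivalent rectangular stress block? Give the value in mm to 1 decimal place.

a ≈ 89.3 mm

T = A_s f_y = 2250 × 460 = 1035000 N = 1035 kN.
Setting C = 0.85 f'_c a b equal to T: a = 1035000/(0.85 × 53.5 × 255) = 89.3 mm.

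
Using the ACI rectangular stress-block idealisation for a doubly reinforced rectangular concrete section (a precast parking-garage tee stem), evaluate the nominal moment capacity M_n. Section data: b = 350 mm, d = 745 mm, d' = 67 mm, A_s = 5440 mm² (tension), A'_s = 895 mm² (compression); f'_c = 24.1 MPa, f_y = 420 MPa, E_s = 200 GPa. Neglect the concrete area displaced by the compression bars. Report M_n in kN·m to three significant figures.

Assume both tension and compression steel yield.
Net tension couple steel: A_s − A'_s = 4545 mm².
a = (A_s − A'_s) f_y / (0.85 f'_c b) = 1908900/(0.85 × 24.1 × 350) = 266.24 mm.
c = a/β₁ = 266.24/0.85 = 313.22 mm; ε'_s = 0.003(c − d')/c = 0.0024 ≥ f_y/E_s = 0.0021, so compression steel does yield.
M_n = (A_s − A'_s) f_y (d − a/2) + A'_s f_y (d − d') = [1908900 × (745 − 133.12) + 375900 × (745 − 67)] × 10⁻⁶ = 1168.02 + 254.86 = 1422.88 kN·m.

M_n ≈ 1420 kN·m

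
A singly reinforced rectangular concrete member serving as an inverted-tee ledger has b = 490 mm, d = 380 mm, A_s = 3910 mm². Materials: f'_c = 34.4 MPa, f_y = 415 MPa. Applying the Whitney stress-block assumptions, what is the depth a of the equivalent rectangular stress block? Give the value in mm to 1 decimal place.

T = A_s f_y = 3910 × 415 = 1622650 N = 1622.65 kN.
Setting C = 0.85 f'_c a b equal to T: a = 1622650/(0.85 × 34.4 × 490) = 113.3 mm.

a ≈ 113.3 mm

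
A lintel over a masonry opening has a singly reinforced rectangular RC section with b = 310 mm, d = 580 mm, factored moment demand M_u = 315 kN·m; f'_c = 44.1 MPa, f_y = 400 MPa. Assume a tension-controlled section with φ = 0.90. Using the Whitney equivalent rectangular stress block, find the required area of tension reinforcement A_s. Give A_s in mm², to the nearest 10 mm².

M_n = M_u/φ = 315/0.90 = 350 kN·m.
With M_n = 0.85 f'_c a b (d − a/2), solve the quadratic for a:
a = d − √(d² − 2M_n/(0.85 f'_c b)) = 580 − √(580² − 2 × 350×10⁶/(0.85 × 44.1 × 310)) = 54.49 mm.
A_s = 0.85 f'_c a b / f_y = 0.85 × 44.1 × 54.49 × 310 / 400 = 1583.0 mm².

A_s ≈ 1580 mm²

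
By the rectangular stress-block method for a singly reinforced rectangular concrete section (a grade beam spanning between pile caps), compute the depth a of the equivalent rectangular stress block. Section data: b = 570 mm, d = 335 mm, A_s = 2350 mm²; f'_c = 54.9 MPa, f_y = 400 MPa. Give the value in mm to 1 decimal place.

T = A_s f_y = 2350 × 400 = 940000 N = 940 kN.
Setting C = 0.85 f'_c a b equal to T: a = 940000/(0.85 × 54.9 × 570) = 35.3 mm.

a ≈ 35.3 mm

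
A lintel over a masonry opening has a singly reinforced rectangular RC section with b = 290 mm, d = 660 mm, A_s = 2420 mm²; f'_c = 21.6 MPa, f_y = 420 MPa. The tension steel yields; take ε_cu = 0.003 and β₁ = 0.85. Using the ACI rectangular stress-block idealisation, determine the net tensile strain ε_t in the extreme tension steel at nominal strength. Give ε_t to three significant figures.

ε_t ≈ 0.00582

a = A_s f_y/(0.85 f'_c b) = 190.89 mm.
β₁ = 0.85, so c = a/β₁ = 190.89/0.85 = 224.58 mm.
From the linear strain diagram with ε_cu = 0.003: ε_t = 0.003 (d − c)/c = 0.003 × (660 − 224.58)/224.58 = 0.00582.
Since ε_t ≥ 0.005, the section is tension-controlled.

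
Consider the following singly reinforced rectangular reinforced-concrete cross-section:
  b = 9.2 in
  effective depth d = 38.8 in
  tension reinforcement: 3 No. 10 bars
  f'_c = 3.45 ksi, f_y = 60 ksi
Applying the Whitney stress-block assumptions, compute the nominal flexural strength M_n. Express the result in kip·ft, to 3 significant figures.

M_n ≈ 658 kip·ft

A_s = 3 × 1.27 = 3.81 in².
T = A_s f_y = 3.81 × 60 = 228.6 kips.
a = T/(0.85 f'_c b) = 228.6/(0.85 × 3.45 × 9.2) = 8.473 in.
M_n = T(d − a/2) = 228.6 × (38.8 − 4.2365) = 7901.2 kip·in = 7901.2/12 = 658.43 kip·ft.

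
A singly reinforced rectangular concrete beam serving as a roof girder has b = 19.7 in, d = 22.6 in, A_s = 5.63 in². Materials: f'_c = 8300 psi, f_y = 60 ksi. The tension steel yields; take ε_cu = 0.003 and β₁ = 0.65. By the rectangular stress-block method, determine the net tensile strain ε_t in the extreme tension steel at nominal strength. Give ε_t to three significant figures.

ε_t ≈ 0.0151

a = A_s f_y/(0.85 f'_c b) = 2.431 in.
β₁ = 0.65, so c = a/β₁ = 2.431/0.65 = 3.740 in.
From the linear strain diagram with ε_cu = 0.003: ε_t = 0.003 (d − c)/c = 0.003 × (22.6 − 3.740)/3.740 = 0.0151.
Since ε_t ≥ 0.005, the section is tension-controlled.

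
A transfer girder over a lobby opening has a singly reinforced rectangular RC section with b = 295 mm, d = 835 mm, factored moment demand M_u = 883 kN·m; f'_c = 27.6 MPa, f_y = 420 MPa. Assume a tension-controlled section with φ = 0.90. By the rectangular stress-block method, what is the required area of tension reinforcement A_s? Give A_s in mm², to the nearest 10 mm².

A_s ≈ 3160 mm²

M_n = M_u/φ = 883/0.90 = 981.111 kN·m.
With M_n = 0.85 f'_c a b (d − a/2), solve the quadratic for a:
a = d − √(d² − 2M_n/(0.85 f'_c b)) = 835 − √(835² − 2 × 981.111×10⁶/(0.85 × 27.6 × 295)) = 191.81 mm.
A_s = 0.85 f'_c a b / f_y = 0.85 × 27.6 × 191.81 × 295 / 420 = 3160.6 mm².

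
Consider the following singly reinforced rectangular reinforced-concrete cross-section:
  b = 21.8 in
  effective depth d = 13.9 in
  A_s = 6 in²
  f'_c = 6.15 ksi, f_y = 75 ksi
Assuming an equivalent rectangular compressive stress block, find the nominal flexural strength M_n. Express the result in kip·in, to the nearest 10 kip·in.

M_n ≈ 5370 kip·in

T = A_s f_y = 6 × 75 = 450 kips.
a = T/(0.85 f'_c b) = 450/(0.85 × 6.15 × 21.8) = 3.949 in.
M_n = T(d − a/2) = 450 × (13.9 − 1.9745) = 5366.5 kip·in.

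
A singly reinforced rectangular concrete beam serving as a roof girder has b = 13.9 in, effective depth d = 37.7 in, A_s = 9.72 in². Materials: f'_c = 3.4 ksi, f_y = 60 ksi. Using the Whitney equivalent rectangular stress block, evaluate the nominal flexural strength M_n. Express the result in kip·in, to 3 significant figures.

T = A_s f_y = 9.72 × 60 = 583.2 kips.
a = T/(0.85 f'_c b) = 583.2/(0.85 × 3.4 × 13.9) = 14.518 in.
M_n = T(d − a/2) = 583.2 × (37.7 − 7.259) = 17753.2 kip·in.

M_n ≈ 17800 kip·in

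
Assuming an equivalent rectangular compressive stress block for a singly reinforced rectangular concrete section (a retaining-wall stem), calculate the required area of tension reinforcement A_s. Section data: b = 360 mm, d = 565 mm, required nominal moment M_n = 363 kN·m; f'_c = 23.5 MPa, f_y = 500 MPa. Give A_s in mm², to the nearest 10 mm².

With M_n = 0.85 f'_c a b (d − a/2), solve the quadratic for a:
a = d − √(d² − 2M_n/(0.85 f'_c b)) = 565 − √(565² − 2 × 363×10⁶/(0.85 × 23.5 × 360)) = 97.81 mm.
A_s = 0.85 f'_c a b / f_y = 0.85 × 23.5 × 97.81 × 360 / 500 = 1406.7 mm².

A_s ≈ 1410 mm²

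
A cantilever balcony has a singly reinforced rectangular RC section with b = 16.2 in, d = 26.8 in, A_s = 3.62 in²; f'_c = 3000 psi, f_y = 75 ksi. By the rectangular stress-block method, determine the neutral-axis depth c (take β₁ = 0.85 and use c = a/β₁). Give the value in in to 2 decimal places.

T = A_s f_y = 3.62 × 75 = 271.5 kips.
a = T/(0.85 f'_c b) = 271.5/(0.85 × 3 × 16.2) = 6.5723 in.
With β₁ = 0.85, c = a/β₁ = 6.5723/0.85 = 7.73 in.

c ≈ 7.73 in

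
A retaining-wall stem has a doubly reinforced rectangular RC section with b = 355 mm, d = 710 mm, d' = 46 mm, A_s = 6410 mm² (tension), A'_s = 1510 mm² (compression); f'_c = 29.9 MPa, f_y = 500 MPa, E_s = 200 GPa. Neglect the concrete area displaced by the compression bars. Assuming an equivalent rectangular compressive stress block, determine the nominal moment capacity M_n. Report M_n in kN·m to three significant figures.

Assume both tension and compression steel yield.
Net tension couple steel: A_s − A'_s = 4900 mm².
a = (A_s − A'_s) f_y / (0.85 f'_c b) = 2450000/(0.85 × 29.9 × 355) = 271.55 mm.
c = a/β₁ = 271.55/0.836 = 324.82 mm; ε'_s = 0.003(c − d')/c = 0.0026 ≥ f_y/E_s = 0.0025, so compression steel does yield.
M_n = (A_s − A'_s) f_y (d − a/2) + A'_s f_y (d − d') = [2450000 × (710 − 135.775) + 755000 × (710 − 46)] × 10⁻⁶ = 1406.85 + 501.32 = 1908.17 kN·m.

M_n ≈ 1910 kN·m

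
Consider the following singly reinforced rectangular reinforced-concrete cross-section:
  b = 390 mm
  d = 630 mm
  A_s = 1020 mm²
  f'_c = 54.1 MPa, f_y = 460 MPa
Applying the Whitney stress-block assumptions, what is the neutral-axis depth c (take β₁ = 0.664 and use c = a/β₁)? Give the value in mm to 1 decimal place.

T = A_s f_y = 1020 × 460 = 469200 N = 469.2 kN.
Setting C = 0.85 f'_c a b equal to T: a = 469200/(0.85 × 54.1 × 390) = 26.162 mm.
With β₁ = 0.664, c = a/β₁ = 26.162/0.664 = 39.4 mm.

c ≈ 39.4 mm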